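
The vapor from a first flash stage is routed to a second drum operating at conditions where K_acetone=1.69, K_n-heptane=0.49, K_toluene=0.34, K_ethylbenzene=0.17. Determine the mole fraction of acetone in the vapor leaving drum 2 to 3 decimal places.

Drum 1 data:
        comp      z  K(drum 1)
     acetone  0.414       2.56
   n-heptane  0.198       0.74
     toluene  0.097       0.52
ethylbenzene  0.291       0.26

y_acetone (drum 2) = 0.825

Drum 1:
Let ψ₁ = V/F and solve Σ zᵢ(Kᵢ−1)/(1+ψ₁(Kᵢ−1)) = 0.
Feasibility: ΣzᵢKᵢ = 1.332, Σzᵢ/Kᵢ = 1.735 — both > 1, two phases present.
Newton–Raphson from ψ₁ = 0.5:
  ψ₁ = 0.500: g = -0.0994, g' = -0.776 → ψ₁ = 0.372
  ψ₁ = 0.372: g = -0.0020, g' = -0.756 → ψ₁ = 0.369
Converged at ψ₁ = 0.369.
Drum-1 compositions:
  acetone: x = 0.263, y = 0.673
  n-heptane: x = 0.219, y = 0.162
  toluene: x = 0.118, y = 0.061
  ethylbenzene: x = 0.400, y = 0.104
Drum-2 feed = drum-1 vapor: z₂ = (0.6725, 0.1621, 0.0613, 0.1041).
Drum 2:
Material balance + equilibrium reduce to Σ zᵢ(Kᵢ−1)/(1+ψ₂(Kᵢ−1)) = 0.
Check two-phase: ΣzᵢKᵢ = 1.255 > 1 and Σzᵢ/Kᵢ = 1.521 > 1, so g(0) = 0.255 > 0 and g(1) = -0.521 < 0.
Newton–Raphson from ψ₂ = 0.5:
  ψ₂ = 0.500: g = 0.0260, g' = -0.522 → ψ₂ = 0.550
  ψ₂ = 0.550: g = -0.0009, g' = -0.558 → ψ₂ = 0.548
Converged at ψ₂ = 0.548.
  acetone: x = 0.488, y = 0.825
  n-heptane: x = 0.225, y = 0.110
  toluene: x = 0.096, y = 0.033
  ethylbenzene: x = 0.191, y = 0.032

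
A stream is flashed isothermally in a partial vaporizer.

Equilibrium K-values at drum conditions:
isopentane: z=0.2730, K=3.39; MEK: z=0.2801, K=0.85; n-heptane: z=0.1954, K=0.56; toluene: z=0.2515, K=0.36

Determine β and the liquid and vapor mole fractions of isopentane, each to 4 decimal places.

β = 0.3527, x_isopentane = 0.1481, y_isopentane = 0.5021

Newton–Raphson from β = 0.5:
  β = 0.5000: g = -0.09510, g' = -0.6160 → β = 0.3456
  β = 0.3456: g = 0.00494, g' = -0.6971 → β = 0.3527
Converged at β = 0.3527.
Compositions from xᵢ = zᵢ/(1+β(Kᵢ−1)), yᵢ = Kᵢxᵢ:
  isopentane: x = 0.1481, y = 0.5021
  MEK: x = 0.2957, y = 0.2514
  n-heptane: x = 0.2313, y = 0.1295
  toluene: x = 0.3248, y = 0.1169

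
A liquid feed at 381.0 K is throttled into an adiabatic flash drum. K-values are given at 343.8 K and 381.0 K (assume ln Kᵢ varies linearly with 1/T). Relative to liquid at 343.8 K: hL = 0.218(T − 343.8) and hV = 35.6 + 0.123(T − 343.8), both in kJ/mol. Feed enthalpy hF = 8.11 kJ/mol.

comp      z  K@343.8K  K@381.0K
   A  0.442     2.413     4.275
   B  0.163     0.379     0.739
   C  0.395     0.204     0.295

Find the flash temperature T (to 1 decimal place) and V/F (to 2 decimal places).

T = 345.4 K, V/F = 0.22

Adiabatic flash: solve Rachford–Rice at each trial T, then check hF = ψ·hV(T) + (1−ψ)·hL(T).
  T = 343.8 K: K = (2.413, 0.379, 0.204), RR gives ψ = 0.197, H_out = 7.025 kJ/mol
  T = 381.0 K: K = (4.275, 0.739, 0.295), RR gives ψ = 0.561, H_out = 26.090 kJ/mol
  T = 362.4 K: K = (3.259, 0.538, 0.248), RR gives ψ = 0.406, H_out = 17.802 kJ/mol
  T = 353.1 K: K = (2.816, 0.454, 0.225), RR gives ψ = 0.313, H_out = 12.906 kJ/mol
  T = 348.5 K: K = (2.611, 0.416, 0.215), RR gives ψ = 0.260, H_out = 10.158 kJ/mol
  T = 346.1 K: K = (2.509, 0.397, 0.209), RR gives ψ = 0.229, H_out = 8.606 kJ/mol
Linear interpolation between T = 343.8 (H_out = 7.025) and T = 346.1 (H_out = 8.606) on hF = 8.11 gives T ≈ 345.4 K, at which ψ = 0.22.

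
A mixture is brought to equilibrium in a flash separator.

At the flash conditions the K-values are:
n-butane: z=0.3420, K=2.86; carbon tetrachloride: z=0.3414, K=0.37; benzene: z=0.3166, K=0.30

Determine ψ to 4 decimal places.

ψ = 0.1614

Rachford–Rice: g(ψ) = Σ zᵢ(Kᵢ−1)/(1+ψ(Kᵢ−1)) = 0.
Feasibility: ΣzᵢKᵢ = 1.1994, Σzᵢ/Kᵢ = 2.0976 — both > 1, two phases present.
Newton–Raphson from ψ = 0.5:
  ψ = 0.5000: g = -0.32535, g' = -0.9736 → ψ = 0.1658
  ψ = 0.1658: g = -0.00473, g' = -1.0586 → ψ = 0.1614
Converged at ψ = 0.1614.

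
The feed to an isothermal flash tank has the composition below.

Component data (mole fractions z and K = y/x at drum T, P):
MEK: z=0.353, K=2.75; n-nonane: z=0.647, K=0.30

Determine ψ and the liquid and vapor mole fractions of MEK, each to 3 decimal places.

ψ = 0.135, x_MEK = 0.286, y_MEK = 0.786

Binary case is linear: z₁(K₁−1)(1+ψ(K₂−1)) + z₂(K₂−1)(1+ψ(K₁−1)) = 0
⇒ ψ = [z₁(K₁−1)+z₂(K₂−1)] / [−(K₁−1)(K₂−1)] = 0.1649/1.2250 = 0.135
Compositions from xᵢ = zᵢ/(1+ψ(Kᵢ−1)), yᵢ = Kᵢxᵢ:
  MEK: x = 0.286, y = 0.786
  n-nonane: x = 0.714, y = 0.214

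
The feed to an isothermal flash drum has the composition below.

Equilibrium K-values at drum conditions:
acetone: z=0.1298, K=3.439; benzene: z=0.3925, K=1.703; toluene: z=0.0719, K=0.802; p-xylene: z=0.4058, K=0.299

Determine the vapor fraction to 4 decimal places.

ψ = 0.3500

Newton iteration, ψ⁰ = 0.5:
  ψ = 0.5000: g = -0.10698, g' = -0.7391 → ψ = 0.3553
  ψ = 0.3553: g = -0.00372, g' = -0.7027 → ψ = 0.3500
Converged at ψ = 0.3500.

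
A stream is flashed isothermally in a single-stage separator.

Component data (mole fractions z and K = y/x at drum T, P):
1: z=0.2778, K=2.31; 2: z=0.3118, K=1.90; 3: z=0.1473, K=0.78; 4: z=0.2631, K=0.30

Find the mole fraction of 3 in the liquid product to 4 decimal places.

Rachford–Rice: g(ψ) = Σ zᵢ(Kᵢ−1)/(1+ψ(Kᵢ−1)) = 0.
Check two-phase: ΣzᵢKᵢ = 1.4280 > 1 and Σzᵢ/Kᵢ = 1.3502 > 1, so g(0) = 0.4280 > 0 and g(1) = -0.3502 < 0.
Iterate (Newton) starting at ψ = 0.61:
  ψ = 0.6100: g = 0.02460, g' = -0.6547 → ψ = 0.6476
  ψ = 0.6476: g = -0.00048, g' = -0.6814 → ψ = 0.6469
Converged at ψ = 0.6469.
Compositions from xᵢ = zᵢ/(1+ψ(Kᵢ−1)), yᵢ = Kᵢxᵢ:
  1: x = 0.1504, y = 0.3474
  2: x = 0.1971, y = 0.3744
  3: x = 0.1717, y = 0.1340
  4: x = 0.4808, y = 0.1442

x_3 = 0.1717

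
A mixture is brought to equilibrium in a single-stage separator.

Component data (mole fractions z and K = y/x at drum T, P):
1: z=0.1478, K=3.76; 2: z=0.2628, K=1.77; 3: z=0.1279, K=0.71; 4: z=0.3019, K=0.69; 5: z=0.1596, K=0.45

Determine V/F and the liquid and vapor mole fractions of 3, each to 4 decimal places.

V/F = 0.6028, x_3 = 0.1550, y_3 = 0.1100

Newton–Raphson from V/F = 0.34:
  V/F = 0.3400: g = 0.11708, g' = -0.5200 → V/F = 0.5651
  V/F = 0.5651: g = 0.01516, g' = -0.4072 → V/F = 0.6024
  V/F = 0.6024: g = 0.00016, g' = -0.3992 → V/F = 0.6028
Converged at V/F = 0.6028.
Compositions from xᵢ = zᵢ/(1+V/F(Kᵢ−1)), yᵢ = Kᵢxᵢ:
  1: x = 0.0555, y = 0.2086
  2: x = 0.1795, y = 0.3177
  3: x = 0.1550, y = 0.1100
  4: x = 0.3713, y = 0.2562
  5: x = 0.2388, y = 0.1074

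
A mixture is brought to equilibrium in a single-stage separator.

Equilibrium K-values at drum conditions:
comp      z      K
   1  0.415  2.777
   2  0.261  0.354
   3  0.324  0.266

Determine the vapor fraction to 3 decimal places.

Iterate (Newton) starting at ψ = 0.5:
  ψ = 0.500: g = -0.2342, g' = -1.041 → ψ = 0.275
  ψ = 0.275: g = -0.0075, g' = -1.026 → ψ = 0.268
Converged at ψ = 0.268.

ψ = 0.268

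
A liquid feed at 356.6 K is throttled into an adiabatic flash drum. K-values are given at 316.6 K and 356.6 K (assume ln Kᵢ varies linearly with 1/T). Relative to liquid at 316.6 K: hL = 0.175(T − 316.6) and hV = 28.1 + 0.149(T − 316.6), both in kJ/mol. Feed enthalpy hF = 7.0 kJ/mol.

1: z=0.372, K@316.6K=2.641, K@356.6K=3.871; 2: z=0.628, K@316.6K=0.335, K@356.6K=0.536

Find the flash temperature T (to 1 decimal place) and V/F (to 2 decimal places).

Adiabatic flash: solve Rachford–Rice at each trial T, then check hF = ψ·hV(T) + (1−ψ)·hL(T).
  T = 316.6 K: K = (2.641, 0.335), RR gives ψ = 0.177, H_out = 4.965 kJ/mol
  T = 356.6 K: K = (3.871, 0.536), RR gives ψ = 0.583, H_out = 22.776 kJ/mol
  T = 336.6 K: K = (3.234, 0.430), RR gives ψ = 0.371, H_out = 13.737 kJ/mol
  T = 326.6 K: K = (2.932, 0.381), RR gives ψ = 0.276, H_out = 9.426 kJ/mol
  T = 321.6 K: K = (2.785, 0.358), RR gives ψ = 0.227, H_out = 7.229 kJ/mol
  T = 319.1 K: K = (2.712, 0.346), RR gives ψ = 0.202, H_out = 6.107 kJ/mol
  T = 320.4 K: K = (2.750, 0.352), RR gives ψ = 0.215, H_out = 6.693 kJ/mol
Linear interpolation between T = 320.4 (H_out = 6.693) and T = 321.6 (H_out = 7.229) on hF = 7.0 gives T ≈ 321.1 K, at which ψ = 0.22.

T = 321.1 K, V/F = 0.22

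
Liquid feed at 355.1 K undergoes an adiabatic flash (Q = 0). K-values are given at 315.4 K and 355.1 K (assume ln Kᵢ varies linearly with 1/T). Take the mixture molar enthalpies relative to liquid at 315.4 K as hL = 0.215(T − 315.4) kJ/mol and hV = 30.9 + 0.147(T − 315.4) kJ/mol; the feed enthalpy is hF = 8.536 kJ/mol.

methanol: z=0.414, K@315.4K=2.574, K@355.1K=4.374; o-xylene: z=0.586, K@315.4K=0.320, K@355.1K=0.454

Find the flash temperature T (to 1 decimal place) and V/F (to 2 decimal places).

T = 317.6 K, V/F = 0.26

Adiabatic flash: solve Rachford–Rice at each trial T, then check hF = ψ·hV(T) + (1−ψ)·hL(T).
  T = 315.4 K: K = (2.574, 0.320), RR gives ψ = 0.237, H_out = 7.309 kJ/mol
  T = 355.1 K: K = (4.374, 0.454), RR gives ψ = 0.585, H_out = 25.020 kJ/mol
  T = 335.2 K: K = (3.406, 0.385), RR gives ψ = 0.430, H_out = 16.953 kJ/mol
  T = 325.3 K: K = (2.974, 0.352), RR gives ψ = 0.342, H_out = 12.464 kJ/mol
  T = 320.4 K: K = (2.772, 0.336), RR gives ψ = 0.293, H_out = 10.022 kJ/mol
  T = 317.9 K: K = (2.672, 0.328), RR gives ψ = 0.266, H_out = 8.697 kJ/mol
  T = 316.6 K: K = (2.621, 0.324), RR gives ψ = 0.251, H_out = 7.984 kJ/mol
Linear interpolation between T = 316.6 (H_out = 7.984) and T = 317.9 (H_out = 8.697) on hF = 8.536 gives T ≈ 317.6 K, at which ψ = 0.26.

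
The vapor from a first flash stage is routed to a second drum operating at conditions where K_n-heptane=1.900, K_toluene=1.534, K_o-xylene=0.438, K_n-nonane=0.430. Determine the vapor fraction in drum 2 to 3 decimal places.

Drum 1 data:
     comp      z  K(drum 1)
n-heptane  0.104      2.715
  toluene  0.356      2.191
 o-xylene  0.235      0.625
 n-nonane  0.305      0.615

Drum 1:
Material balance + equilibrium reduce to Σ zᵢ(Kᵢ−1)/(1+ψ₁(Kᵢ−1)) = 0.
g(0) = ΣzᵢKᵢ − 1 = 0.397 and g(1) = 1 − Σzᵢ/Kᵢ = -0.073, so a root lies in (0, 1).
Newton–Raphson from ψ₁ = 0.4:
  ψ₁ = 0.400: g = 0.1505, g' = -0.448 → ψ₁ = 0.736
  ψ₁ = 0.736: g = 0.0193, g' = -0.354 → ψ₁ = 0.790
  ψ₁ = 0.790: g = 0.0001, g' = -0.349 → ψ₁ = 0.791
Converged at ψ₁ = 0.791.
Drum-1 compositions:
  n-heptane: x = 0.044, y = 0.120
  toluene: x = 0.183, y = 0.402
  o-xylene: x = 0.334, y = 0.209
  n-nonane: x = 0.438, y = 0.270
Drum-2 feed = drum-1 vapor: z₂ = (0.1198, 0.4017, 0.2088, 0.2697).
Drum 2:
Let ψ₂ = V/F and solve Σ zᵢ(Kᵢ−1)/(1+ψ₂(Kᵢ−1)) = 0.
g(0) = ΣzᵢKᵢ − 1 = 0.051 and g(1) = 1 − Σzᵢ/Kᵢ = -0.429, so a root lies in (0, 1).
Newton–Raphson from ψ₂ = 0.39:
  ψ₂ = 0.390: g = -0.0905, g' = -0.385 → ψ₂ = 0.155
  ψ₂ = 0.155: g = -0.0042, g' = -0.357 → ψ₂ = 0.143
Converged at ψ₂ = 0.143.
  n-heptane: x = 0.106, y = 0.202
  toluene: x = 0.373, y = 0.573
  o-xylene: x = 0.227, y = 0.099
  n-nonane: x = 0.294, y = 0.126

V/F (drum 2) = 0.143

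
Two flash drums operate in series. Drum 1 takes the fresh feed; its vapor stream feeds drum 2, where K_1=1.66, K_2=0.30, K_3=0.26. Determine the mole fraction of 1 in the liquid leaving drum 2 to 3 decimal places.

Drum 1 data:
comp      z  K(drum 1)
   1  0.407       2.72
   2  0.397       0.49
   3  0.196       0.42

x_1 (drum 2) = 0.519

Drum 1:
Rachford–Rice: g(ψ₁) = Σ zᵢ(Kᵢ−1)/(1+ψ₁(Kᵢ−1)) = 0.
Feasibility: ΣzᵢKᵢ = 1.384, Σzᵢ/Kᵢ = 1.427 — both > 1, two phases present.
Newton iteration, ψ₁⁰ = 0.41:
  ψ₁ = 0.410: g = 0.0054, g' = -0.693 → ψ₁ = 0.418
Converged at ψ₁ = 0.418.
Drum-1 compositions:
  1: x = 0.237, y = 0.644
  2: x = 0.504, y = 0.247
  3: x = 0.259, y = 0.109
Drum-2 feed = drum-1 vapor: z₂ = (0.6441, 0.2472, 0.1086).
Drum 2:
Newton iteration, ψ₂⁰ = 0.32:
  ψ₂ = 0.320: g = 0.0227, g' = -0.495 → ψ₂ = 0.366
  ψ₂ = 0.366: g = -0.0004, g' = -0.513 → ψ₂ = 0.365
Converged at ψ₂ = 0.365.
  1: x = 0.519, y = 0.862
  2: x = 0.332, y = 0.100
  3: x = 0.149, y = 0.039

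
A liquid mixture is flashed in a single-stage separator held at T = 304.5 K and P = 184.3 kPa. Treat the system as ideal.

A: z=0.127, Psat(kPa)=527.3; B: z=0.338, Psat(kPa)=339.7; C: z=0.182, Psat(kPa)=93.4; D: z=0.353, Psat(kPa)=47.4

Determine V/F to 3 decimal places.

V/F = 0.212

Raoult's law: Kᵢ = Pᵢˢᵃᵗ/P = Pᵢˢᵃᵗ/184.3.
  K_A = 527.3/184.3 = 2.86110, K_B = 339.7/184.3 = 1.84319, K_C = 93.4/184.3 = 0.50678, K_D = 47.4/184.3 = 0.25719
Material balance + equilibrium reduce to Σ zᵢ(Kᵢ−1)/(1+V/F(Kᵢ−1)) = 0.
Feasibility: ΣzᵢKᵢ = 1.169, Σzᵢ/Kᵢ = 1.959 — both > 1, two phases present.
Iterate (Newton) starting at V/F = 0.5:
  V/F = 0.500: g = -0.2134, g' = -0.808 → V/F = 0.236
  V/F = 0.236: g = -0.0175, g' = -0.723 → V/F = 0.212
Converged at V/F = 0.212.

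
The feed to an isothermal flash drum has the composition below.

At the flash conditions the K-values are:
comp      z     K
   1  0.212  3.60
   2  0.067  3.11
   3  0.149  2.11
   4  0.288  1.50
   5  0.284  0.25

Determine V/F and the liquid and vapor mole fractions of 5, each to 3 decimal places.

Rachford–Rice: g(V/F) = Σ zᵢ(Kᵢ−1)/(1+V/F(Kᵢ−1)) = 0.
Check two-phase: ΣzᵢKᵢ = 1.789 > 1 and Σzᵢ/Kᵢ = 1.479 > 1, so g(0) = 0.789 > 0 and g(1) = -0.479 < 0.
Newton iteration, V/F⁰ = 0.5:
  V/F = 0.500: g = 0.1892, g' = -0.873 → V/F = 0.717
  V/F = 0.717: g = -0.0138, g' = -1.065 → V/F = 0.704
Converged at V/F = 0.704.
Compositions from xᵢ = zᵢ/(1+V/F(Kᵢ−1)), yᵢ = Kᵢxᵢ:
  1: x = 0.075, y = 0.270
  2: x = 0.027, y = 0.084
  3: x = 0.084, y = 0.177
  4: x = 0.213, y = 0.320
  5: x = 0.601, y = 0.150

V/F = 0.704, x_5 = 0.601, y_5 = 0.150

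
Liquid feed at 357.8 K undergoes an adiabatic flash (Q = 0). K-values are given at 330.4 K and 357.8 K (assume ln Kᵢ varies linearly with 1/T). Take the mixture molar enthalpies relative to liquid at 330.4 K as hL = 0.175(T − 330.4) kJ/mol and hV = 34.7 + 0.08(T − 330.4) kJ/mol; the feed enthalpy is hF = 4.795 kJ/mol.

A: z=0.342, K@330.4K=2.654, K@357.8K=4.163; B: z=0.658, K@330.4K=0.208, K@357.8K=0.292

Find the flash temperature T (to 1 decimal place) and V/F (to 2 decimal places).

T = 336.8 K, V/F = 0.11

Adiabatic flash: solve Rachford–Rice at each trial T, then check hF = ψ·hV(T) + (1−ψ)·hL(T).
  T = 330.4 K: K = (2.654, 0.208), RR gives ψ = 0.034, H_out = 1.180 kJ/mol
  T = 357.8 K: K = (4.163, 0.292), RR gives ψ = 0.275, H_out = 13.622 kJ/mol
  T = 344.1 K: K = (3.354, 0.248), RR gives ψ = 0.175, H_out = 8.253 kJ/mol
  T = 337.2 K: K = (2.988, 0.227), RR gives ψ = 0.112, H_out = 4.994 kJ/mol
  T = 333.8 K: K = (2.818, 0.218), RR gives ψ = 0.075, H_out = 3.178 kJ/mol
  T = 335.5 K: K = (2.902, 0.222), RR gives ψ = 0.094, H_out = 4.106 kJ/mol
Linear interpolation between T = 335.5 (H_out = 4.106) and T = 337.2 (H_out = 4.994) on hF = 4.795 gives T ≈ 336.8 K, at which ψ = 0.11.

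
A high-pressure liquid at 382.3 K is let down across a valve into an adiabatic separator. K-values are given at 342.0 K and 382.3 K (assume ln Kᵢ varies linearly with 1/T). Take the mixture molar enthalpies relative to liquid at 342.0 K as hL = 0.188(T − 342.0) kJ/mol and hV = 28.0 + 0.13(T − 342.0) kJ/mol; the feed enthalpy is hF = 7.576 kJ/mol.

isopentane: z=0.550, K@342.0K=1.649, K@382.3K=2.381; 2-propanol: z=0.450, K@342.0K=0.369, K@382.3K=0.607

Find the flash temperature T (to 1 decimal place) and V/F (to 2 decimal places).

T = 345.1 K, V/F = 0.25

Adiabatic flash: solve Rachford–Rice at each trial T, then check hF = ψ·hV(T) + (1−ψ)·hL(T).
  T = 342.0 K: K = (1.649, 0.369), RR gives ψ = 0.178, H_out = 4.991 kJ/mol
  T = 382.3 K: K = (2.381, 0.607), RR gives ψ = 1.000, H_out = 33.239 kJ/mol
  T = 362.1 K: K = (2.001, 0.480), RR gives ψ = 0.607, H_out = 20.074 kJ/mol
  T = 352.1 K: K = (1.822, 0.423), RR gives ψ = 0.405, H_out = 13.007 kJ/mol
  T = 347.1 K: K = (1.736, 0.396), RR gives ψ = 0.298, H_out = 9.218 kJ/mol
  T = 344.6 K: K = (1.693, 0.382), RR gives ψ = 0.241, H_out = 7.203 kJ/mol
  T = 345.9 K: K = (1.715, 0.389), RR gives ψ = 0.271, H_out = 8.263 kJ/mol
Linear interpolation between T = 344.6 (H_out = 7.203) and T = 345.9 (H_out = 8.263) on hF = 7.576 gives T ≈ 345.1 K, at which ψ = 0.25.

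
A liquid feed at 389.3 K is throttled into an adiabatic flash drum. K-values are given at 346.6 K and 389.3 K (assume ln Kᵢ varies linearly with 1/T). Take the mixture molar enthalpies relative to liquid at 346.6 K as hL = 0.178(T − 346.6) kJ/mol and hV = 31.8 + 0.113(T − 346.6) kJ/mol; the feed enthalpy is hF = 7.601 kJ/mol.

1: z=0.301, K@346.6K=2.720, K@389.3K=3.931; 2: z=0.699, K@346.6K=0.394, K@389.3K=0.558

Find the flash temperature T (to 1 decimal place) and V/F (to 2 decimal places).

Adiabatic flash: solve Rachford–Rice at each trial T, then check hF = ψ·hV(T) + (1−ψ)·hL(T).
  T = 346.6 K: K = (2.720, 0.394), RR gives ψ = 0.090, H_out = 2.872 kJ/mol
  T = 389.3 K: K = (3.931, 0.558), RR gives ψ = 0.443, H_out = 20.444 kJ/mol
  T = 368.0 K: K = (3.306, 0.474), RR gives ψ = 0.269, H_out = 11.989 kJ/mol
  T = 357.3 K: K = (3.008, 0.433), RR gives ψ = 0.183, H_out = 7.596 kJ/mol
  T = 362.6 K: K = (3.154, 0.453), RR gives ψ = 0.226, H_out = 9.801 kJ/mol
  T = 360.0 K: K = (3.082, 0.443), RR gives ψ = 0.205, H_out = 8.727 kJ/mol
  T = 358.6 K: K = (3.043, 0.438), RR gives ψ = 0.194, H_out = 8.143 kJ/mol
Linear interpolation between T = 357.3 (H_out = 7.596) and T = 358.6 (H_out = 8.143) on hF = 7.601 gives T ≈ 357.3 K, at which ψ = 0.18.

T = 357.3 K, V/F = 0.18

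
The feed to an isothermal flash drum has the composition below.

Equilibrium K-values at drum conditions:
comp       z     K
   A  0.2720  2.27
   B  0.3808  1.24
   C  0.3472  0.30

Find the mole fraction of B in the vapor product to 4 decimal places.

Let β = V/F and solve Σ zᵢ(Kᵢ−1)/(1+β(Kᵢ−1)) = 0.
Feasibility: ΣzᵢKᵢ = 1.1938, Σzᵢ/Kᵢ = 1.5843 — both > 1, two phases present.
Newton iteration, β⁰ = 0.49:
  β = 0.4900: g = -0.07522, g' = -0.5784 → β = 0.3600
  β = 0.3600: g = -0.00371, g' = -0.5292 → β = 0.3529
Converged at β = 0.3529.
Compositions from xᵢ = zᵢ/(1+β(Kᵢ−1)), yᵢ = Kᵢxᵢ:
  A: x = 0.1878, y = 0.4263
  B: x = 0.3511, y = 0.4353
  C: x = 0.4611, y = 0.1383

y_B = 0.4353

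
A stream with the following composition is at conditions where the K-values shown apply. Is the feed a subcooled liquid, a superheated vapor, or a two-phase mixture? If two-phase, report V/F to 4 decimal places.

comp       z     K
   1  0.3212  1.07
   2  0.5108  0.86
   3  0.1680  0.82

ΣzᵢKᵢ = 0.9207; Σzᵢ/Kᵢ = 1.0990.
Since ΣzᵢKᵢ < 1 the mixture is below its bubble point — single liquid phase.

subcooled liquid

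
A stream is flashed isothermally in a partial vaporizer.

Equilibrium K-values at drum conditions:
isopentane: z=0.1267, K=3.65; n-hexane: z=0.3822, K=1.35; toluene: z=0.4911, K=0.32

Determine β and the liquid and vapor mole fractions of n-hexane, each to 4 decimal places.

β = 0.1442, x_n-hexane = 0.3638, y_n-hexane = 0.4912

Material balance + equilibrium reduce to Σ zᵢ(Kᵢ−1)/(1+β(Kᵢ−1)) = 0.
Feasibility: ΣzᵢKᵢ = 1.1356, Σzᵢ/Kᵢ = 1.8525 — both > 1, two phases present.
Iterate (Newton) starting at β = 0.34:
  β = 0.3400: g = -0.13821, g' = -0.6678 → β = 0.1330
  β = 0.1330: g = 0.00889, g' = -0.8036 → β = 0.1441
  β = 0.1441: g = 0.00009, g' = -0.7875 → β = 0.1442
Converged at β = 0.1442.
Compositions from xᵢ = zᵢ/(1+β(Kᵢ−1)), yᵢ = Kᵢxᵢ:
  isopentane: x = 0.0917, y = 0.3346
  n-hexane: x = 0.3638, y = 0.4912
  toluene: x = 0.5445, y = 0.1742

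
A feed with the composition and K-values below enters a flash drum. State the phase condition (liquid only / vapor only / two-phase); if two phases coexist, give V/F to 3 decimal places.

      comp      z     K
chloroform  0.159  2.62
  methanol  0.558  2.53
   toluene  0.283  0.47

vapor only

ΣzᵢKᵢ = 1.961; Σzᵢ/Kᵢ = 0.883.
Since Σzᵢ/Kᵢ < 1 the mixture is above its dew point — single vapor phase.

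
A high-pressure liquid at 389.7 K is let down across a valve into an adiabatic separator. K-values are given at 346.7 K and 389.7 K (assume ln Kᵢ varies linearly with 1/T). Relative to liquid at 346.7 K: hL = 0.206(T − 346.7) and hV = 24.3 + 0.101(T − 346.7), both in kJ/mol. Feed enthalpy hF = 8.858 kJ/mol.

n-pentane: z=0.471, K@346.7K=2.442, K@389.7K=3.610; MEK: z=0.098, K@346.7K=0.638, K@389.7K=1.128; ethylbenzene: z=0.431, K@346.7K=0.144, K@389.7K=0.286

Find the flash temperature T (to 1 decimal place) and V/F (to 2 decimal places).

T = 354.7 K, V/F = 0.31

Adiabatic flash: solve Rachford–Rice at each trial T, then check hF = ψ·hV(T) + (1−ψ)·hL(T).
  T = 346.7 K: K = (2.442, 0.638, 0.144), RR gives ψ = 0.241, H_out = 5.864 kJ/mol
  T = 389.7 K: K = (3.610, 1.128, 0.286), RR gives ψ = 0.559, H_out = 19.909 kJ/mol
  T = 368.2 K: K = (3.003, 0.863, 0.207), RR gives ψ = 0.408, H_out = 13.417 kJ/mol
  T = 357.4 K: K = (2.715, 0.745, 0.173), RR gives ψ = 0.329, H_out = 9.826 kJ/mol
  T = 352.0 K: K = (2.576, 0.690, 0.158), RR gives ψ = 0.286, H_out = 7.889 kJ/mol
  T = 354.7 K: K = (2.645, 0.717, 0.166), RR gives ψ = 0.308, H_out = 8.872 kJ/mol
  T = 353.4 K: K = (2.612, 0.704, 0.162), RR gives ψ = 0.298, H_out = 8.403 kJ/mol
Linear interpolation between T = 353.4 (H_out = 8.403) and T = 354.7 (H_out = 8.872) on hF = 8.858 gives T ≈ 354.7 K, at which ψ = 0.31.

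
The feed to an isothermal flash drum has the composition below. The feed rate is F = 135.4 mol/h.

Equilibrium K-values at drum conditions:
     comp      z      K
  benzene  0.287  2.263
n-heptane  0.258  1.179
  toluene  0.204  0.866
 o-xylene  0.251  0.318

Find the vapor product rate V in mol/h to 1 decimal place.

V = 60.3 mol/h

Rachford–Rice: g(V/F) = Σ zᵢ(Kᵢ−1)/(1+V/F(Kᵢ−1)) = 0.
Check two-phase: ΣzᵢKᵢ = 1.210 > 1 and Σzᵢ/Kᵢ = 1.371 > 1, so g(0) = 0.210 > 0 and g(1) = -0.371 < 0.
Newton iteration, V/F⁰ = 0.6:
  V/F = 0.600: g = -0.0716, g' = -0.494 → V/F = 0.455
  V/F = 0.455: g = -0.0044, g' = -0.441 → V/F = 0.445
Converged at V/F = 0.445.
Then V = V/F·F = 0.4450·135.4 = 60.3 mol/h and L = F − V = 75.1 mol/h.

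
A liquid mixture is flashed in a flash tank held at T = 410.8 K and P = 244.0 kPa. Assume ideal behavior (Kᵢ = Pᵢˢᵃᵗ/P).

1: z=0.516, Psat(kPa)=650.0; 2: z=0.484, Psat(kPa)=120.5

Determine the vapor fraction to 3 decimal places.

ψ = 0.729

Raoult's law: Kᵢ = Pᵢˢᵃᵗ/P = Pᵢˢᵃᵗ/244.0.
  K_1 = 650.0/244.0 = 2.66393, K_2 = 120.5/244.0 = 0.49385
Rachford–Rice: g(ψ) = Σ zᵢ(Kᵢ−1)/(1+ψ(Kᵢ−1)) = 0.
Feasibility: ΣzᵢKᵢ = 1.614, Σzᵢ/Kᵢ = 1.174 — both > 1, two phases present.
Newton–Raphson from ψ = 0.5:
  ψ = 0.500: g = 0.1407, g' = -0.648 → ψ = 0.717
  ψ = 0.717: g = 0.0069, g' = -0.603 → ψ = 0.729
Converged at ψ = 0.729.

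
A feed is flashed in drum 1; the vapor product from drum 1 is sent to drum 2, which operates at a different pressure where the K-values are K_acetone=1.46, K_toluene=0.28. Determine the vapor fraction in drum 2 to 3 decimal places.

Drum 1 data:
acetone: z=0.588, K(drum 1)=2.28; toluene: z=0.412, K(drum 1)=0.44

V/F (drum 2) = 0.298

Drum 1:
Let ψ₁ = V/F and solve Σ zᵢ(Kᵢ−1)/(1+ψ₁(Kᵢ−1)) = 0.
Check two-phase: ΣzᵢKᵢ = 1.522 > 1 and Σzᵢ/Kᵢ = 1.194 > 1, so g(0) = 0.522 > 0 and g(1) = -0.194 < 0.
Newton iteration, ψ₁⁰ = 0.5:
  ψ₁ = 0.500: g = 0.1385, g' = -0.607 → ψ₁ = 0.728
Converged at ψ₁ = 0.728.
Drum-1 compositions:
  acetone: x = 0.304, y = 0.694
  toluene: x = 0.696, y = 0.306
Drum-2 feed = drum-1 vapor: z₂ = (0.6939, 0.3061).
Drum 2:
Let ψ₂ = V/F and solve Σ zᵢ(Kᵢ−1)/(1+ψ₂(Kᵢ−1)) = 0.
Check two-phase: ΣzᵢKᵢ = 1.099 > 1 and Σzᵢ/Kᵢ = 1.568 > 1, so g(0) = 0.099 > 0 and g(1) = -0.568 < 0.
Iterate (Newton) starting at ψ₂ = 0.44:
  ψ₂ = 0.440: g = -0.0571, g' = -0.442 → ψ₂ = 0.311
  ψ₂ = 0.311: g = -0.0046, g' = -0.376 → ψ₂ = 0.298
Converged at ψ₂ = 0.298.
  acetone: x = 0.610, y = 0.891
  toluene: x = 0.390, y = 0.109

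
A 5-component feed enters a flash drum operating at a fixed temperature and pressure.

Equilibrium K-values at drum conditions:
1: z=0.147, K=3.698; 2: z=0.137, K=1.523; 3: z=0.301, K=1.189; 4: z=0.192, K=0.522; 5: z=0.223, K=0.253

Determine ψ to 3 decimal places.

ψ = 0.321

Newton iteration, ψ⁰ = 0.66:
  ψ = 0.660: g = -0.2162, g' = -0.745 → ψ = 0.370
  ψ = 0.370: g = -0.0300, g' = -0.606 → ψ = 0.320
  ψ = 0.320: g = 0.0003, g' = -0.621 → ψ = 0.321
Converged at ψ = 0.321.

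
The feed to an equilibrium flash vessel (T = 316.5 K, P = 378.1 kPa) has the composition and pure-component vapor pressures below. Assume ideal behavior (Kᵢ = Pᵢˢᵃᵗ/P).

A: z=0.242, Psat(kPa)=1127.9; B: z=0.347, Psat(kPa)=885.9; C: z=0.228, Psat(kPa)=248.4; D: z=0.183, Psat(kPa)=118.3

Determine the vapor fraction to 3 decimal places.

ψ = 0.830

Raoult's law: Kᵢ = Pᵢˢᵃᵗ/P = Pᵢˢᵃᵗ/378.1.
  K_A = 1127.9/378.1 = 2.98307, K_B = 885.9/378.1 = 2.34303, K_C = 248.4/378.1 = 0.65697, K_D = 118.3/378.1 = 0.31288
Newton–Raphson from ψ = 0.5:
  ψ = 0.500: g = 0.2338, g' = -0.704 → ψ = 0.832
  ψ = 0.832: g = -0.0021, g' = -0.799 → ψ = 0.830
Converged at ψ = 0.830.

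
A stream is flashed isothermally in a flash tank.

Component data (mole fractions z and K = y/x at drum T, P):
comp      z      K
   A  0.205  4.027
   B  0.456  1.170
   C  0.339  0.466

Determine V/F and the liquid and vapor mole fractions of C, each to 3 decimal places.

V/F = 0.654, x_C = 0.521, y_C = 0.243

Newton iteration, V/F⁰ = 0.5:
  V/F = 0.500: g = 0.0714, g' = -0.488 → V/F = 0.646
  V/F = 0.646: g = 0.0034, g' = -0.451 → V/F = 0.654
Converged at V/F = 0.654.
Compositions from xᵢ = zᵢ/(1+V/F(Kᵢ−1)), yᵢ = Kᵢxᵢ:
  A: x = 0.069, y = 0.277
  B: x = 0.410, y = 0.480
  C: x = 0.521, y = 0.243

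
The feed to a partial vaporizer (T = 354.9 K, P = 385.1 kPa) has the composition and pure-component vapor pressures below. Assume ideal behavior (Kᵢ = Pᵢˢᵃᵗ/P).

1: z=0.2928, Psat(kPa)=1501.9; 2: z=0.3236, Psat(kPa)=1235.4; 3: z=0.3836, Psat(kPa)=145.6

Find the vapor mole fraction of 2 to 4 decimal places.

y_2 = 0.3642

Raoult's law: Kᵢ = Pᵢˢᵃᵗ/P = Pᵢˢᵃᵗ/385.1.
  K_1 = 1501.9/385.1 = 3.900026, K_2 = 1235.4/385.1 = 3.207998, K_3 = 145.6/385.1 = 0.378084
Material balance + equilibrium reduce to Σ zᵢ(Kᵢ−1)/(1+V/F(Kᵢ−1)) = 0.
Feasibility: ΣzᵢKᵢ = 2.3251, Σzᵢ/Kᵢ = 1.1905 — both > 1, two phases present.
Iterate (Newton) starting at V/F = 0.5:
  V/F = 0.5000: g = 0.33995, g' = -1.0791 → V/F = 0.8150
  V/F = 0.8150: g = 0.02388, g' = -1.0291 → V/F = 0.8382
  V/F = 0.8382: g = -0.00024, g' = -1.0508 → V/F = 0.8380
Converged at V/F = 0.8380.
Compositions from xᵢ = zᵢ/(1+V/F(Kᵢ−1)), yᵢ = Kᵢxᵢ:
  1: x = 0.0854, y = 0.3329
  2: x = 0.1135, y = 0.3642
  3: x = 0.8011, y = 0.3029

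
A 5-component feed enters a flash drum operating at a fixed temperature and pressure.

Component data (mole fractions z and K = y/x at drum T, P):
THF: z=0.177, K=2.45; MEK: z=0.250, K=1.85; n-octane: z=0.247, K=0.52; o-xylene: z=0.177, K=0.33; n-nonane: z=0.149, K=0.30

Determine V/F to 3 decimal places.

V/F = 0.186

Rachford–Rice: g(V/F) = Σ zᵢ(Kᵢ−1)/(1+V/F(Kᵢ−1)) = 0.
Check two-phase: ΣzᵢKᵢ = 1.128 > 1 and Σzᵢ/Kᵢ = 1.715 > 1, so g(0) = 0.128 > 0 and g(1) = -0.715 < 0.
Newton iteration, V/F⁰ = 0.56:
  V/F = 0.560: g = -0.2379, g' = -0.704 → V/F = 0.222
  V/F = 0.222: g = -0.0226, g' = -0.624 → V/F = 0.186
Converged at V/F = 0.186.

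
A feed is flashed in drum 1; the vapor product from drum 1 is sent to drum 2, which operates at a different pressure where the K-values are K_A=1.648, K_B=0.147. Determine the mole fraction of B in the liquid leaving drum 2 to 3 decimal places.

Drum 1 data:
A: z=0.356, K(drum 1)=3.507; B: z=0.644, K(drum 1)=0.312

x_B (drum 2) = 0.432

Drum 1:
Let ψ₁ = V/F and solve Σ zᵢ(Kᵢ−1)/(1+ψ₁(Kᵢ−1)) = 0.
Feasibility: ΣzᵢKᵢ = 1.449, Σzᵢ/Kᵢ = 2.166 — both > 1, two phases present.
Binary case is linear: z₁(K₁−1)(1+ψ₁(K₂−1)) + z₂(K₂−1)(1+ψ₁(K₁−1)) = 0
⇒ ψ₁ = [z₁(K₁−1)+z₂(K₂−1)] / [−(K₁−1)(K₂−1)] = 0.4494/1.7248 = 0.261
Drum-1 compositions:
  A: x = 0.215, y = 0.755
  B: x = 0.785, y = 0.245
Drum-2 feed = drum-1 vapor: z₂ = (0.7552, 0.2448).
Drum 2:
Rachford–Rice: g(ψ₂) = Σ zᵢ(Kᵢ−1)/(1+ψ₂(Kᵢ−1)) = 0.
Check two-phase: ΣzᵢKᵢ = 1.281 > 1 and Σzᵢ/Kᵢ = 2.124 > 1, so g(0) = 0.281 > 0 and g(1) = -1.124 < 0.
Binary case is linear: z₁(K₁−1)(1+ψ₂(K₂−1)) + z₂(K₂−1)(1+ψ₂(K₁−1)) = 0
⇒ ψ₂ = [z₁(K₁−1)+z₂(K₂−1)] / [−(K₁−1)(K₂−1)] = 0.2805/0.5527 = 0.508
  A: x = 0.568, y = 0.937
  B: x = 0.432, y = 0.063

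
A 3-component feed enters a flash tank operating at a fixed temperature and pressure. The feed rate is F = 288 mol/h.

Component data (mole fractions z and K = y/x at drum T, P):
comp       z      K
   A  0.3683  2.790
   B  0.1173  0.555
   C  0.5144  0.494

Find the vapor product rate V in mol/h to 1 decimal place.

Newton–Raphson from β = 0.5:
  β = 0.5000: g = -0.06769, g' = -0.6031 → β = 0.3878
  β = 0.3878: g = 0.00224, g' = -0.6490 → β = 0.3912
Converged at β = 0.3912.
Then V = β·F = 0.3912·288 = 112.7 mol/h and L = F − V = 175.3 mol/h.

V = 112.7 mol/h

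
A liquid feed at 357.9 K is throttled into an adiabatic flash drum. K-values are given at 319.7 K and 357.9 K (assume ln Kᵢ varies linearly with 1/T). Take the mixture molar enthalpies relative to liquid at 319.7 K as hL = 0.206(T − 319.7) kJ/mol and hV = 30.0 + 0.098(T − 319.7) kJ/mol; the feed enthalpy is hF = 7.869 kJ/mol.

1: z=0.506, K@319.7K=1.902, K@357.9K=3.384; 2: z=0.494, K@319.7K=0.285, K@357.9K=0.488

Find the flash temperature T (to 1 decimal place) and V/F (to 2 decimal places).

T = 323.3 K, V/F = 0.24

Adiabatic flash: solve Rachford–Rice at each trial T, then check hF = ψ·hV(T) + (1−ψ)·hL(T).
  T = 319.7 K: K = (1.902, 0.285), RR gives ψ = 0.160, H_out = 4.801 kJ/mol
  T = 357.9 K: K = (3.384, 0.488), RR gives ψ = 0.781, H_out = 28.079 kJ/mol
  T = 338.8 K: K = (2.579, 0.379), RR gives ψ = 0.501, H_out = 17.942 kJ/mol
  T = 329.2 K: K = (2.223, 0.330), RR gives ψ = 0.351, H_out = 12.119 kJ/mol
  T = 324.4 K: K = (2.057, 0.307), RR gives ψ = 0.262, H_out = 8.702 kJ/mol
  T = 322.0 K: K = (1.977, 0.295), RR gives ψ = 0.212, H_out = 6.794 kJ/mol
  T = 323.2 K: K = (2.016, 0.301), RR gives ψ = 0.238, H_out = 7.768 kJ/mol
Linear interpolation between T = 323.2 (H_out = 7.768) and T = 324.4 (H_out = 8.702) on hF = 7.869 gives T ≈ 323.3 K, at which ψ = 0.24.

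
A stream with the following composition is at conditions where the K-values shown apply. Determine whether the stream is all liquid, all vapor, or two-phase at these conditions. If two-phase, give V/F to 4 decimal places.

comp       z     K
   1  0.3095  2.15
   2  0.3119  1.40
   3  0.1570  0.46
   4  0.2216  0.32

ΣzᵢKᵢ = 1.2452; Σzᵢ/Kᵢ = 1.4005.
Both exceed 1, so a two-phase solution exists.
Rachford–Rice: g(ψ) = Σ zᵢ(Kᵢ−1)/(1+ψ(Kᵢ−1)) = 0.
Newton iteration, ψ⁰ = 0.5:
  ψ = 0.5000: g = -0.01450, g' = -0.5208 → ψ = 0.4722
  ψ = 0.4722: g = -0.00013, g' = -0.5120 → ψ = 0.4719
Converged at ψ = 0.4719.

two-phase, V/F = 0.4719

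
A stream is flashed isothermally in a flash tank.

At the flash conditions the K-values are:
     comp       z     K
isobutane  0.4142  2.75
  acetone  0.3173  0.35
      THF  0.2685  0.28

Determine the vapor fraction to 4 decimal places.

ψ = 0.2722

Rachford–Rice: g(ψ) = Σ zᵢ(Kᵢ−1)/(1+ψ(Kᵢ−1)) = 0.
Check two-phase: ΣzᵢKᵢ = 1.3253 > 1 and Σzᵢ/Kᵢ = 2.0161 > 1, so g(0) = 0.3253 > 0 and g(1) = -1.0161 < 0.
Newton iteration, ψ⁰ = 0.59:
  ψ = 0.5900: g = -0.31400, g' = -1.0805 → ψ = 0.2994
  ψ = 0.2994: g = -0.02687, g' = -0.9791 → ψ = 0.2719
  ψ = 0.2719: g = 0.00021, g' = -0.9954 → ψ = 0.2722
Converged at ψ = 0.2722.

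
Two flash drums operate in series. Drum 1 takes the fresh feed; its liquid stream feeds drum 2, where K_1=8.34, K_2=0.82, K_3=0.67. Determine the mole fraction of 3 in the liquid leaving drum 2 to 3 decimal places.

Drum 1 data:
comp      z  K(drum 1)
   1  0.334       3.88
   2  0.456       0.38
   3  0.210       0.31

x_3 (drum 2) = 0.337

Drum 1:
Material balance + equilibrium reduce to Σ zᵢ(Kᵢ−1)/(1+ψ₁(Kᵢ−1)) = 0.
Feasibility: ΣzᵢKᵢ = 1.534, Σzᵢ/Kᵢ = 1.964 — both > 1, two phases present.
Newton iteration, ψ₁⁰ = 0.6:
  ψ₁ = 0.600: g = -0.3449, g' = -1.108 → ψ₁ = 0.289
Converged at ψ₁ = 0.289.
Drum-1 compositions:
  1: x = 0.182, y = 0.708
  2: x = 0.555, y = 0.211
  3: x = 0.262, y = 0.081
Drum-2 feed = drum-1 liquid: z₂ = (0.1824, 0.5554, 0.2622).
Drum 2:
Rachford–Rice: g(ψ₂) = Σ zᵢ(Kᵢ−1)/(1+ψ₂(Kᵢ−1)) = 0.
Check two-phase: ΣzᵢKᵢ = 2.152 > 1 and Σzᵢ/Kᵢ = 1.091 > 1, so g(0) = 1.152 > 0 and g(1) = -0.091 < 0.
Newton–Raphson from ψ₂ = 0.32:
  ψ₂ = 0.320: g = 0.1969, g' = -0.932 → ψ₂ = 0.531
  ψ₂ = 0.531: g = 0.0578, g' = -0.473 → ψ₂ = 0.653
  ψ₂ = 0.653: g = 0.0074, g' = -0.362 → ψ₂ = 0.674
Converged at ψ₂ = 0.674.
  1: x = 0.031, y = 0.256
  2: x = 0.632, y = 0.518
  3: x = 0.337, y = 0.226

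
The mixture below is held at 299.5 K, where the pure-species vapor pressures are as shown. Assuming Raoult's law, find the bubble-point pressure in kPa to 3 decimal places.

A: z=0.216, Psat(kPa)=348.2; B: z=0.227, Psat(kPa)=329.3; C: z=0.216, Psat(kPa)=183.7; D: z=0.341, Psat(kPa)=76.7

Pbub = 215.796 kPa

At the bubble point ψ → 0, so ΣzᵢKᵢ = 1 with Kᵢ = Pᵢˢᵃᵗ/P ⇒ P = ΣzᵢPᵢˢᵃᵗ.
P = 0.216·348.2 + 0.227·329.3 + 0.216·183.7 + 0.341·76.7 = 215.796 kPa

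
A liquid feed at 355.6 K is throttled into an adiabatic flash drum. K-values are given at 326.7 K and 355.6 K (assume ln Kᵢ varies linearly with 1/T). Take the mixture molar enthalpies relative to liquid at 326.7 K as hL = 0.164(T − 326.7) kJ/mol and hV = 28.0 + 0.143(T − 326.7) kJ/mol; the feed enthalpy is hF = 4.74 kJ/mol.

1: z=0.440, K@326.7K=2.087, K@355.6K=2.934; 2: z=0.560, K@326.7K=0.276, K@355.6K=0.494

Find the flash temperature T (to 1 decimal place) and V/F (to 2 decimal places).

T = 330.0 K, V/F = 0.15

Adiabatic flash: solve Rachford–Rice at each trial T, then check hF = ψ·hV(T) + (1−ψ)·hL(T).
  T = 326.7 K: K = (2.087, 0.276), RR gives ψ = 0.093, H_out = 2.592 kJ/mol
  T = 355.6 K: K = (2.934, 0.494), RR gives ψ = 0.580, H_out = 20.628 kJ/mol
  T = 341.1 K: K = (2.491, 0.373), RR gives ψ = 0.327, H_out = 11.410 kJ/mol
  T = 333.9 K: K = (2.284, 0.322), RR gives ψ = 0.213, H_out = 7.114 kJ/mol
  T = 330.3 K: K = (2.185, 0.298), RR gives ψ = 0.154, H_out = 4.902 kJ/mol
  T = 328.5 K: K = (2.135, 0.287), RR gives ψ = 0.124, H_out = 3.762 kJ/mol
Linear interpolation between T = 328.5 (H_out = 3.762) and T = 330.3 (H_out = 4.902) on hF = 4.74 gives T ≈ 330.0 K, at which ψ = 0.15.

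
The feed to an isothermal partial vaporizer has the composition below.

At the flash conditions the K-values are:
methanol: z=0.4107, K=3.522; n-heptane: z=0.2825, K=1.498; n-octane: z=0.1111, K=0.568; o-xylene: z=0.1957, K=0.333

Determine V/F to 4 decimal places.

V/F = 0.9100

Material balance + equilibrium reduce to Σ zᵢ(Kᵢ−1)/(1+V/F(Kᵢ−1)) = 0.
g(0) = ΣzᵢKᵢ − 1 = 0.9979 and g(1) = 1 − Σzᵢ/Kᵢ = -0.0885, so a root lies in (0, 1).
Newton–Raphson from V/F = 0.5:
  V/F = 0.5000: g = 0.31368, g' = -0.7856 → V/F = 0.8993
  V/F = 0.8993: g = 0.00945, g' = -0.8771 → V/F = 0.9101
  V/F = 0.9101: g = -0.00009, g' = -0.8938 → V/F = 0.9100
Converged at V/F = 0.9100.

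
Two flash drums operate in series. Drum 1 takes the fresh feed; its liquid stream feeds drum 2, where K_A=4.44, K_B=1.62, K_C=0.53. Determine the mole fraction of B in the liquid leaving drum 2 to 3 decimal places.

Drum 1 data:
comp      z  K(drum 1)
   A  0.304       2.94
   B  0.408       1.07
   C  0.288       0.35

x_B (drum 2) = 0.277

Drum 1:
Newton iteration, ψ₁⁰ = 0.5:
  ψ₁ = 0.500: g = 0.0496, g' = -0.564 → ψ₁ = 0.588
Converged at ψ₁ = 0.588.
Drum-1 compositions:
  A: x = 0.142, y = 0.418
  B: x = 0.392, y = 0.419
  C: x = 0.466, y = 0.163
Drum-2 feed = drum-1 liquid: z₂ = (0.1420, 0.3919, 0.4661).
Drum 2:
Material balance + equilibrium reduce to Σ zᵢ(Kᵢ−1)/(1+ψ₂(Kᵢ−1)) = 0.
g(0) = ΣzᵢKᵢ − 1 = 0.512 and g(1) = 1 − Σzᵢ/Kᵢ = -0.153, so a root lies in (0, 1).
Iterate (Newton) starting at ψ₂ = 0.5:
  ψ₂ = 0.500: g = 0.0787, g' = -0.491 → ψ₂ = 0.660
  ψ₂ = 0.660: g = 0.0041, g' = -0.449 → ψ₂ = 0.669
Converged at ψ₂ = 0.669.
  A: x = 0.043, y = 0.191
  B: x = 0.277, y = 0.449
  C: x = 0.680, y = 0.360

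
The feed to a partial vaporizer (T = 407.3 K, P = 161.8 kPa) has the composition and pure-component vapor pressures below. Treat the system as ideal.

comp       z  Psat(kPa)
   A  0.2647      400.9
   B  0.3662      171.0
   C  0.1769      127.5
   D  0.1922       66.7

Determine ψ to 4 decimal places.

Raoult's law: Kᵢ = Pᵢˢᵃᵗ/P = Pᵢˢᵃᵗ/161.8.
  K_A = 400.9/161.8 = 2.477750, K_B = 171.0/161.8 = 1.056860, K_C = 127.5/161.8 = 0.788010, K_D = 66.7/161.8 = 0.412237
Rachford–Rice: g(ψ) = Σ zᵢ(Kᵢ−1)/(1+ψ(Kᵢ−1)) = 0.
Feasibility: ΣzᵢKᵢ = 1.2615, Σzᵢ/Kᵢ = 1.1441 — both > 1, two phases present.
Newton–Raphson from ψ = 0.58:
  ψ = 0.5800: g = 0.01663, g' = -0.3319 → ψ = 0.6301
  ψ = 0.6301: g = -0.00004, g' = -0.3342 → ψ = 0.6300
Converged at ψ = 0.6300.

ψ = 0.6300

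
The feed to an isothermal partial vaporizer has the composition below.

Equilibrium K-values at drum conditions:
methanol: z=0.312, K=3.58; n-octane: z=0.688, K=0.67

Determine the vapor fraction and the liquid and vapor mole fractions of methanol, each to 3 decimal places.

Material balance + equilibrium reduce to Σ zᵢ(Kᵢ−1)/(1+ψ(Kᵢ−1)) = 0.
g(0) = ΣzᵢKᵢ − 1 = 0.578 and g(1) = 1 − Σzᵢ/Kᵢ = -0.114, so a root lies in (0, 1).
Binary case is linear: z₁(K₁−1)(1+ψ(K₂−1)) + z₂(K₂−1)(1+ψ(K₁−1)) = 0
⇒ ψ = [z₁(K₁−1)+z₂(K₂−1)] / [−(K₁−1)(K₂−1)] = 0.5779/0.8514 = 0.679
Compositions from xᵢ = zᵢ/(1+ψ(Kᵢ−1)), yᵢ = Kᵢxᵢ:
  methanol: x = 0.113, y = 0.406
  n-octane: x = 0.887, y = 0.594

ψ = 0.679, x_methanol = 0.113, y_methanol = 0.406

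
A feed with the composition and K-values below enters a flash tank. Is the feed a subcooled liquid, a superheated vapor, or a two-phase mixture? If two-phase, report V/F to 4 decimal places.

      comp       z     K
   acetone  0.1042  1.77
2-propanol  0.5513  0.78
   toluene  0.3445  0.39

ΣzᵢKᵢ = 0.7488; Σzᵢ/Kᵢ = 1.6490.
Since ΣzᵢKᵢ < 1 the mixture is below its bubble point — single liquid phase.

subcooled liquid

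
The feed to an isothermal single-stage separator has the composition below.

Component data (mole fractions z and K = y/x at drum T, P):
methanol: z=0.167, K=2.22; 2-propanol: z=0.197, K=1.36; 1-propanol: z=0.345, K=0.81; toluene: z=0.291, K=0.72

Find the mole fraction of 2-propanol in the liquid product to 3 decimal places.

Let β = V/F and solve Σ zᵢ(Kᵢ−1)/(1+β(Kᵢ−1)) = 0.
Feasibility: ΣzᵢKᵢ = 1.128, Σzᵢ/Kᵢ = 1.050 — both > 1, two phases present.
Iterate (Newton) starting at β = 0.3:
  β = 0.300: g = 0.0547, g' = -0.195 → β = 0.580
  β = 0.580: g = 0.0070, g' = -0.151 → β = 0.627
Converged at β = 0.627.
Compositions from xᵢ = zᵢ/(1+β(Kᵢ−1)), yᵢ = Kᵢxᵢ:
  methanol: x = 0.095, y = 0.210
  2-propanol: x = 0.161, y = 0.219
  1-propanol: x = 0.392, y = 0.317
  toluene: x = 0.353, y = 0.254

x_2-propanol = 0.161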